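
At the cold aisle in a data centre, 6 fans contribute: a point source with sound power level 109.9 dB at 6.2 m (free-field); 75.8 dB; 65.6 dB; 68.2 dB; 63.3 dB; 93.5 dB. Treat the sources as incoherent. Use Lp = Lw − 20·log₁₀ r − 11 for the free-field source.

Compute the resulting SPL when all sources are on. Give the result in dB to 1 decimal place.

94.0 dB

Source at 6.2 m: Lp = 109.9 − 20·log₁₀(6.2) − 11 = 83.1 dB.
Sum in the linear (power) domain: Σ 10^(Lᵢ/10) = 10^(83.1/10) + 10^(75.8/10) + 10^(65.6/10) + 10^(68.2/10) + 10^(63.3/10) + 10^(93.5/10) = 2.493e+09.
Back to dB: 10·log₁₀ Σ = 94.0 dB.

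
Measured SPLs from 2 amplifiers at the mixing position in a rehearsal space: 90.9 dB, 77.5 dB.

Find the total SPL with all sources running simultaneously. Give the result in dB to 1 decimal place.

91.1 dB

Σ 10^(Lᵢ/10) = 1.287e+09.
Back to dB: 10·log₁₀ Σ = 91.1 dB.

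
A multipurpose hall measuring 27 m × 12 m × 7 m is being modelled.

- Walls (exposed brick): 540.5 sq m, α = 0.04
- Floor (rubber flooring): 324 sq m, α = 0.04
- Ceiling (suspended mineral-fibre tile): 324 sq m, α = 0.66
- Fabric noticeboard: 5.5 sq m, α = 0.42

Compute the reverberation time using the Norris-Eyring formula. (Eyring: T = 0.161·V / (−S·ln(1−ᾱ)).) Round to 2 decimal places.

1.30 s

Total surface area S = 540.5 + 324 + 324 + 5.5 = 1194.0 sq m.
Σ(Sᵢαᵢ) = 540.5×0.04 + 324×0.04 + 324×0.66 + 5.5×0.42 = 250.730.
ᾱ = 250.730 / 1194.0 = 0.2100.
−S·ln(1−ᾱ) = −1194.0 × ln(1 − 0.2100) = 281.452.
V = 27 × 12 × 7 = 2268 m³.
RT60 = 0.161 × 2268 / 281.452 = 1.30 s.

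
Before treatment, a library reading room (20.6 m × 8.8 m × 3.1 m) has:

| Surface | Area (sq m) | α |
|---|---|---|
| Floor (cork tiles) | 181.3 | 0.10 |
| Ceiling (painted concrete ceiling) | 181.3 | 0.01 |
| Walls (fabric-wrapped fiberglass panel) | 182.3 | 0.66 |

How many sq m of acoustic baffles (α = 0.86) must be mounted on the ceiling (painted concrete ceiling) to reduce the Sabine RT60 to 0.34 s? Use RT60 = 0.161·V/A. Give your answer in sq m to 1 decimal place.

Total absorption A₁ = 181.3×0.10 + 181.3×0.01 + 182.3×0.66
  = 18.130 + 1.813 + 120.318 = 140.261 sq m sabins.
V = 561.968 m³. Target absorption A₂ = 0.161 × 561.968 / 0.34 = 266.108 sabins.
ΔA needed = 266.108 − 140.261 = 125.847 sabins.
Each sq m of panel replacing the ceiling (painted concrete ceiling) adds (0.86 − 0.01) = 0.85 sabins.
Area = ΔA/Δα = 125.847/0.85 = 148.1 sq m.

148.1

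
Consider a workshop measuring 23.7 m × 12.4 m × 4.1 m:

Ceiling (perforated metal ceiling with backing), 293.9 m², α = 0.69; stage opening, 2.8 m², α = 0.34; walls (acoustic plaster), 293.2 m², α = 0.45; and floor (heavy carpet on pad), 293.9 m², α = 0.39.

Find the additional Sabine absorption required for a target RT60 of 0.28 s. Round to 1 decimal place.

Total absorption A₁ = 293.9*0.69 + 2.8*0.34 + 293.2*0.45 + 293.9*0.39
  = 202.791 + 0.952 + 131.940 + 114.621 = 450.304 m² sabins.
V = 1204.908 m³. Required absorption A₂ = 0.161 × 1204.908 / 0.28 = 692.822 sabins.
Shortfall: 692.822 − 450.304 = 242.5 sabins.

242.5 sabins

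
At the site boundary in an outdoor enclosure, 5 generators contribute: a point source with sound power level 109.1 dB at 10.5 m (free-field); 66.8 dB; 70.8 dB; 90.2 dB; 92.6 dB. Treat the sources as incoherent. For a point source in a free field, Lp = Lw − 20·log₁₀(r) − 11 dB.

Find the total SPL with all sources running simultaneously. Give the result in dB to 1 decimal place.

Source at 10.5 m: Lp = 109.1 − 20·log₁₀(10.5) − 11 = 77.7 dB.
Converting to relative power and adding: 10^(77.7/10) + 10^(66.8/10) + 10^(70.8/10) + 10^(90.2/10) + 10^(92.6/10) = 2.943e+09.
Combined level = 10 log₁₀(2.943e+09) = 94.7 dB.

94.7 dB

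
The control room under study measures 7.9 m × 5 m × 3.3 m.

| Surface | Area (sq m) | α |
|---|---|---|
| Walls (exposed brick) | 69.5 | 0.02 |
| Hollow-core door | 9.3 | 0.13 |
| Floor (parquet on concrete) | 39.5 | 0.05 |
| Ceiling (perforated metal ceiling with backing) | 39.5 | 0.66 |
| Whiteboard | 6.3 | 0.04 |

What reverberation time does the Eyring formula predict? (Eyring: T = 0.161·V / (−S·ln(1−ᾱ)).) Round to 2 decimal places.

Total surface area S = 69.5 + 9.3 + 39.5 + 39.5 + 6.3 = 164.1 sq m.
Σ(Sᵢαᵢ) = 69.5×0.02 + 9.3×0.13 + 39.5×0.05 + 39.5×0.66 + 6.3×0.04 = 30.896.
ᾱ = 30.896 / 164.1 = 0.1883.
Eyring denominator: −S ln(1−ᾱ) = 34.235.
V = 7.9 × 5 × 3.3 = 130.35 m³.
T = 0.161·V/[−S·ln(1−ᾱ)] = 0.161·130.35/34.235 = 0.61 s.

0.61 seconds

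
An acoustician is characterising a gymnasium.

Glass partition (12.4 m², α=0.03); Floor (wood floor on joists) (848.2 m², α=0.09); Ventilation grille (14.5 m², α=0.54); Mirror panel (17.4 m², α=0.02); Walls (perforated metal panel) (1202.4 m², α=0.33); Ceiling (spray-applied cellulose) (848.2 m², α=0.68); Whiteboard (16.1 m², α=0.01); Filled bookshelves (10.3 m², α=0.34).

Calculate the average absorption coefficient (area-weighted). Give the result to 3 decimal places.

Total surface area S = 2969.5 m².
Weighted sum Σ Sα = 1062.119.
ᾱ = A/S = 0.358.

0.358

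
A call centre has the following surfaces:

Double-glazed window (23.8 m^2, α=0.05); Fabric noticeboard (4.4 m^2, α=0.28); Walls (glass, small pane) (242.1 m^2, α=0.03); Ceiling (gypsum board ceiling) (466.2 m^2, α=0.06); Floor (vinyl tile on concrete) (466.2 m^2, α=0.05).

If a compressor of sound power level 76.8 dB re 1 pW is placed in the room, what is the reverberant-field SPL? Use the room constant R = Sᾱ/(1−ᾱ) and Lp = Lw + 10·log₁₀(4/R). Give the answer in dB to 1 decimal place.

64.7 dB

A = 60.967 sabins; S = 1202.7 m^2.
ᾱ = 0.0507, so room constant R = A/(1−ᾱ) = 64.223 m^2.
Lp = 76.8 + 10·log₁₀(4/64.223) = 76.8 + (-12.06) = 64.7 dB.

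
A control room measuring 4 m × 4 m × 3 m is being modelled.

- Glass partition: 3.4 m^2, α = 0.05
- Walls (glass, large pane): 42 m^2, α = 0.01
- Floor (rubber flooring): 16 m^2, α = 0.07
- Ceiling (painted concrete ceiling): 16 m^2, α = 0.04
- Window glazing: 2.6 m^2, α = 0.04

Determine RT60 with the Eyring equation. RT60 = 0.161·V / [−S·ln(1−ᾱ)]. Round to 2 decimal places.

Total surface area S = 3.4 + 42 + 16 + 16 + 2.6 = 80.0 m^2.
Σ(Sᵢαᵢ) = 3.4·0.05 + 42·0.01 + 16·0.07 + 16·0.04 + 2.6·0.04 = 2.454.
ᾱ = 2.454 / 80.0 = 0.0307.
Eyring denominator: −S ln(1−ᾱ) = 2.494.
V = 4 × 4 × 3 = 48 m³.
T = 0.161·V/[−S·ln(1−ᾱ)] = 0.161·48/2.494 = 3.10 s.

3.10 sec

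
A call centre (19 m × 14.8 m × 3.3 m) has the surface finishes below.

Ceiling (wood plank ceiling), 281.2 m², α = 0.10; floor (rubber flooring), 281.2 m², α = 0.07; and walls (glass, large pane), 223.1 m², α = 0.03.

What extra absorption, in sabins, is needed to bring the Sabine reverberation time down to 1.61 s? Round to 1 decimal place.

Summing Sᵢαᵢ: 28.120 + 19.684 + 6.693 → A₁ = 54.497 sabins.
Target A₂ = 0.161·927.96/1.61 = 92.796 sabins (V = 927.96 m³).
Additional absorption ΔA = 92.796 − 54.497 = 38.3 sabins.

38.3 sabins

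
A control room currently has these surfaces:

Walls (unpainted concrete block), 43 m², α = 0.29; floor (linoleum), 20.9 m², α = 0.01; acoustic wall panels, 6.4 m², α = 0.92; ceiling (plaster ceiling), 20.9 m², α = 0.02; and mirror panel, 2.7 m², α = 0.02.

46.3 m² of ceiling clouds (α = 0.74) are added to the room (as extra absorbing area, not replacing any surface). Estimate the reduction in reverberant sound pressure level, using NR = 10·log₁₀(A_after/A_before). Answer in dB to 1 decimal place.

A_before = Σ Sᵢαᵢ = 43·0.29 + 20.9·0.01 + 6.4·0.92 + 20.9·0.02 + 2.7·0.02 = 19.039 sabins.
Added absorption = 46.3 × 0.74 = 34.262 sabins.
New total A_after = 53.301 sabins.
Reduction = 10 log₁₀(A_after/A_before) = 10 log₁₀(2.7996) = 4.5 dB.

4.5 dB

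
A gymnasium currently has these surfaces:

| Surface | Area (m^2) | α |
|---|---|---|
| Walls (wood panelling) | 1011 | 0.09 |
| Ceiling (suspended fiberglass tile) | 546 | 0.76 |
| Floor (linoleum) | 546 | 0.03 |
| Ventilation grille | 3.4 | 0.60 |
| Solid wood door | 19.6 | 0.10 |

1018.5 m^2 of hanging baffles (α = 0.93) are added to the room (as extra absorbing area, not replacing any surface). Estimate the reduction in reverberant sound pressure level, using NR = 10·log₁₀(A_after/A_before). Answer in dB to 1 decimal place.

Summing Sᵢαᵢ: 90.990 + 414.960 + 16.380 + 2.040 + 1.960 → A_before = 526.330 sabins.
Treatment contributes 1018.5·0.93 = 947.205 sabins.
A_after = 526.330 + 947.205 = 1473.535 sabins.
NR = 10·log₁₀(1473.535/526.330) = 4.5 dB.

4.5 dB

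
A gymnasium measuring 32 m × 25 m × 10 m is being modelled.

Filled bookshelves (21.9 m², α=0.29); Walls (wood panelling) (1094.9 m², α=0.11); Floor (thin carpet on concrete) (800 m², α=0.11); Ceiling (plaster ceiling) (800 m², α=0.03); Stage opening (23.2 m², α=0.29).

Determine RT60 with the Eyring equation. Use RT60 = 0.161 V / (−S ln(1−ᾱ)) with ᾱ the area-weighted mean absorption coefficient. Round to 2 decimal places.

5.01 s

Total surface area S = 21.9 + 1094.9 + 800 + 800 + 23.2 = 2740.0 m².
Σ(Sᵢαᵢ) = 21.9×0.29 + 1094.9×0.11 + 800×0.11 + 800×0.03 + 23.2×0.29 = 245.518.
ᾱ = 245.518 / 2740.0 = 0.0896.
Eyring denominator: −S ln(1−ᾱ) = 257.207.
V = 32 × 25 × 10 = 8000 m³.
RT60 = 0.161 × 8000 / 257.207 = 5.01 s.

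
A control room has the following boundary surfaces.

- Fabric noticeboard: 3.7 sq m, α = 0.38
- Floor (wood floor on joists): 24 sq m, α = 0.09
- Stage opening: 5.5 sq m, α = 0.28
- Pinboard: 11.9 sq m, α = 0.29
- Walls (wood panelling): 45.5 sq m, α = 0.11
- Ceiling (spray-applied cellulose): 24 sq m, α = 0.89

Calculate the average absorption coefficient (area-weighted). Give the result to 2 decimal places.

Total surface area S = 114.6 sq m.
Weighted sum Σ Sα = 34.922.
ᾱ = A/S = 0.30.

0.30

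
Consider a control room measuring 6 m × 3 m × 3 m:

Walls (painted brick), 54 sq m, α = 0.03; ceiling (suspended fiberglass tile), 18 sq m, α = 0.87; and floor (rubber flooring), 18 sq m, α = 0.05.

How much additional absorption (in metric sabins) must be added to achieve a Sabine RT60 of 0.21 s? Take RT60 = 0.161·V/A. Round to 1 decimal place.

23.2 sabins

Summing Sᵢαᵢ: 1.620 + 15.660 + 0.900 → A₁ = 18.180 sabins.
Target A₂ = 0.161·54/0.21 = 41.400 sabins (V = 54 m³).
ΔA = A₂ − A₁ = 41.400 − 18.180 = 23.2 sabins.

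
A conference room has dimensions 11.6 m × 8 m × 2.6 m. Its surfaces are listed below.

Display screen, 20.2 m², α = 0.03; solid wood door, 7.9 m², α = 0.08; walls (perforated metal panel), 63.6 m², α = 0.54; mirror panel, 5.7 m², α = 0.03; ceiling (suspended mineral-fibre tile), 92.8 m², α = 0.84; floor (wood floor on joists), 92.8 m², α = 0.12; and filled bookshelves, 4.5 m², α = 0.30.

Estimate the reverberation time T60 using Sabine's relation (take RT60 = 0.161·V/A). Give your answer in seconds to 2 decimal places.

0.31 seconds

A = Σ Sᵢαᵢ = 20.2·0.03 + 7.9·0.08 + 63.6·0.54 + 5.7·0.03 + 92.8·0.84 + 92.8·0.12 + 4.5·0.30 = 126.191 sabins.
Room volume: 241.28 m³.
Sabine: RT60 = 0.161 × 241.28 / 126.191 = 0.31 s.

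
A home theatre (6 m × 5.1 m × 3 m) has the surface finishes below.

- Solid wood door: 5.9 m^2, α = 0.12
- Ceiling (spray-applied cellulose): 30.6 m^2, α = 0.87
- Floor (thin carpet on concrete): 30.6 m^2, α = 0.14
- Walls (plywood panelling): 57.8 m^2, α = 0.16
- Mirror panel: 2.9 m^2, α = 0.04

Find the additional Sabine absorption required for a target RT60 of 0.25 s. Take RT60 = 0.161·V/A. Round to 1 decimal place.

Total absorption A₁ = 5.9*0.12 + 30.6*0.87 + 30.6*0.14 + 57.8*0.16 + 2.9*0.04
  = 0.708 + 26.622 + 4.284 + 9.248 + 0.116 = 40.978 m^2 sabins.
For T = 0.25 s, need A₂ = 0.161·V/T = 0.161·91.8/0.25 = 59.119 sabins.
ΔA = A₂ − A₁ = 59.119 − 40.978 = 18.1 sabins.

18.1 sabins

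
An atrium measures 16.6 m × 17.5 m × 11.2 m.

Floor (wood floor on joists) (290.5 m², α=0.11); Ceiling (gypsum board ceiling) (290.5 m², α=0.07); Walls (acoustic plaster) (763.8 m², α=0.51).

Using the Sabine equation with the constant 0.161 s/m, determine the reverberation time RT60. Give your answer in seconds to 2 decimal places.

1.19 s

Equivalent absorption area: A = 290.5×0.11 + 290.5×0.07 + 763.8×0.51 = 441.828 m².
Volume V = 16.6 × 17.5 × 11.2 = 3253.6 m³.
T = 0.161 V/A = 0.161·3253.6/441.828 = 1.19 s.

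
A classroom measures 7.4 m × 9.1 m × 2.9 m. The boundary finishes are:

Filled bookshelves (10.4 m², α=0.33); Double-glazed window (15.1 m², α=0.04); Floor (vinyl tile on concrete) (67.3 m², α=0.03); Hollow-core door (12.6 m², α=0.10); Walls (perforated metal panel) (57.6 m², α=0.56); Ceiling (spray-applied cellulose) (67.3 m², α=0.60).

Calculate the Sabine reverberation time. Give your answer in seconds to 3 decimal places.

Total absorption A = 10.4·0.33 + 15.1·0.04 + 67.3·0.03 + 12.6·0.10 + 57.6·0.56 + 67.3·0.60
  = 3.432 + 0.604 + 2.019 + 1.260 + 32.256 + 40.380 = 79.951 m² sabins.
V = 7.4·9.1·2.9 = 195.286 m³.
RT60 = 0.161 · V / A = 0.161 × 195.286 / 79.951 = 0.393 s.

0.393 s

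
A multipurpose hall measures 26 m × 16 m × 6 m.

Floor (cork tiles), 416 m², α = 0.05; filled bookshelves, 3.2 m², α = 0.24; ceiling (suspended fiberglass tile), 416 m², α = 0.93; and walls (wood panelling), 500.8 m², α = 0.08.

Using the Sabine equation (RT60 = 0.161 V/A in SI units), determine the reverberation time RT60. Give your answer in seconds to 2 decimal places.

0.90 s

Equivalent absorption area: A = 416*0.05 + 3.2*0.24 + 416*0.93 + 500.8*0.08 = 448.512 m².
Volume V = 26 × 16 × 6 = 2496 m³.
RT60 = 0.161 · V / A = 0.161 × 2496 / 448.512 = 0.90 s.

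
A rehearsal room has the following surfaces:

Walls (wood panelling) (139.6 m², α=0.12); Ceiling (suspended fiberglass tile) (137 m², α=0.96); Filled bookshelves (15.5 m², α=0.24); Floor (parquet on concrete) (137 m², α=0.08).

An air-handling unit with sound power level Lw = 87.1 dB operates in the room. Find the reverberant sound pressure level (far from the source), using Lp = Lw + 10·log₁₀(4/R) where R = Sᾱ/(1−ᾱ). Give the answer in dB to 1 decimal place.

Σ(Sᵢαᵢ) = 139.6·0.12 + 137·0.96 + 15.5·0.24 + 137·0.08 = 162.952; total area S = 429.1 m².
ᾱ = 0.3798, so room constant R = A/(1−ᾱ) = 262.741 m².
Lp = 87.1 + 10·log₁₀(4/262.741) = 87.1 + (-18.17) = 68.9 dB.

68.9 dB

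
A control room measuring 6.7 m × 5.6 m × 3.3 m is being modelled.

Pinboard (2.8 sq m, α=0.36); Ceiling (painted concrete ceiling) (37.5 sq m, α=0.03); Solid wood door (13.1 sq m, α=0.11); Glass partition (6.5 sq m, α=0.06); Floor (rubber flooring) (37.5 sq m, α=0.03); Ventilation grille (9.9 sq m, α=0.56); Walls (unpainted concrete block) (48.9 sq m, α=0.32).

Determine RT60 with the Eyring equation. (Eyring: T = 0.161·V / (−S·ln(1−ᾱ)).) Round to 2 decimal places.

0.69 seconds

S = Σ Sᵢ = 156.2 sq m.
Σ(Sᵢαᵢ) = 2.8·0.36 + 37.5·0.03 + 13.1·0.11 + 6.5·0.06 + 37.5·0.03 + 9.9·0.56 + 48.9·0.32 = 26.281.
ᾱ = 26.281 / 156.2 = 0.1683.
Eyring denominator: −S ln(1−ᾱ) = 28.785.
V = 6.7 × 5.6 × 3.3 = 123.816 m³.
T = 0.161·V/[−S·ln(1−ᾱ)] = 0.161·123.816/28.785 = 0.69 s.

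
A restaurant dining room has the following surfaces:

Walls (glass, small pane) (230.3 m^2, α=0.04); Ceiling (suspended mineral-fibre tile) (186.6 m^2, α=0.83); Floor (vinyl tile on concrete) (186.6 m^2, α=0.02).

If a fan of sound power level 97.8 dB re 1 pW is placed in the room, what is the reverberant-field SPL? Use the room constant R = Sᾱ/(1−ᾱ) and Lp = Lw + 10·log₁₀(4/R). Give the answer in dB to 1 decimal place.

80.2 dB

Σ(Sᵢαᵢ) = 230.3·0.04 + 186.6·0.83 + 186.6·0.02 = 167.822; total area S = 603.5 m^2.
ᾱ = 167.822/603.5 = 0.2781; R = Sᾱ/(1−ᾱ) = 167.822/(1−0.2781) = 232.473 m^2.
Lp = Lw + 10 log₁₀(4/R) = 97.8 -17.64 = 80.2 dB.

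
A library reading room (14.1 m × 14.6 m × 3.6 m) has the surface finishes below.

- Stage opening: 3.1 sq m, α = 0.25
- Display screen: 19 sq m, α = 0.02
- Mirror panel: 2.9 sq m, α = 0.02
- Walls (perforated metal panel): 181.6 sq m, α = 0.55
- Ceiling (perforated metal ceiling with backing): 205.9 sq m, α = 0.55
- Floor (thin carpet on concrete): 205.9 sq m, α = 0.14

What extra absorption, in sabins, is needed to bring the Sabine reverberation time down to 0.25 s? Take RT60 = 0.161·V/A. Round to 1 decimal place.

A₁ = Σ Sᵢαᵢ = 3.1·0.25 + 19·0.02 + 2.9·0.02 + 181.6·0.55 + 205.9·0.55 + 205.9·0.14 = 243.164 sabins.
For T = 0.25 s, need A₂ = 0.161·V/T = 0.161·741.096/0.25 = 477.266 sabins.
ΔA = A₂ − A₁ = 477.266 − 243.164 = 234.1 sabins.

234.1 sabins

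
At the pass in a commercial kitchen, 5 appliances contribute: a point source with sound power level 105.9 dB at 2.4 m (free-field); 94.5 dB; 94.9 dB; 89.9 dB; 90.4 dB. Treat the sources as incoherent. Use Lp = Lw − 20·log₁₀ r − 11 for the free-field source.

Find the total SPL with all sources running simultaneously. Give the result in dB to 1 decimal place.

Source at 2.4 m: Lp = 105.9 − 20·log₁₀(2.4) − 11 = 87.3 dB.
Sum in the linear (power) domain: Σ 10^(Lᵢ/10) = 10^(87.3/10) + 10^(94.5/10) + 10^(94.9/10) + 10^(89.9/10) + 10^(90.4/10) = 8.519e+09.
Combined level = 10 log₁₀(8.519e+09) = 99.3 dB.

99.3 dB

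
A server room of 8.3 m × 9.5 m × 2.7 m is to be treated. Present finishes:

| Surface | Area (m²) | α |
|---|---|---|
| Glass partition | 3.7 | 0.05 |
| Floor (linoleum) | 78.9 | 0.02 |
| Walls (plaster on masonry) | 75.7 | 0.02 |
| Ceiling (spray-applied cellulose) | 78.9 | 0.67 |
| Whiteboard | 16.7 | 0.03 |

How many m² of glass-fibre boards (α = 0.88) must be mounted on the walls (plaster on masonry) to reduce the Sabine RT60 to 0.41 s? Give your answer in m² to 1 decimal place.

31.3

Equivalent absorption area: A₁ = 3.7*0.05 + 78.9*0.02 + 75.7*0.02 + 78.9*0.67 + 16.7*0.03 = 56.641 m².
V = 212.895 m³. Target absorption A₂ = 0.161 × 212.895 / 0.41 = 83.600 sabins.
Absorption to add: 83.600 − 56.641 = 26.959 sabins.
Net gain per m²: Δα = 0.88 − 0.02 = 0.86.
Area = ΔA/Δα = 26.959/0.86 = 31.3 m².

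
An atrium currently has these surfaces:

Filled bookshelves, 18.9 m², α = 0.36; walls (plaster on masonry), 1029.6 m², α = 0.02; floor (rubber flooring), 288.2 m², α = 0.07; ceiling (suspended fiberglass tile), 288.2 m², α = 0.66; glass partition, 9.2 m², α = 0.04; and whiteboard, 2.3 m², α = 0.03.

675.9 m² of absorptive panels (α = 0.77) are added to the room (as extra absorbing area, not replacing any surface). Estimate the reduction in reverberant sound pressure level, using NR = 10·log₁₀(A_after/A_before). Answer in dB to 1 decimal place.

5.0 dB

Equivalent absorption area: A_before = 18.9×0.36 + 1029.6×0.02 + 288.2×0.07 + 288.2×0.66 + 9.2×0.04 + 2.3×0.03 = 238.219 m².
Added absorption = 675.9 × 0.77 = 520.443 sabins.
New total A_after = 758.662 sabins.
Reduction = 10 log₁₀(A_after/A_before) = 10 log₁₀(3.1847) = 5.0 dB.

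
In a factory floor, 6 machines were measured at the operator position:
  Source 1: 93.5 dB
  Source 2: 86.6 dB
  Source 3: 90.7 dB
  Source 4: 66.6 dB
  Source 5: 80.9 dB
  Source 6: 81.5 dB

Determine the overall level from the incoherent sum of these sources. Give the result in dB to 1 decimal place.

96.2 dB

Sum in the linear (power) domain: Σ 10^(Lᵢ/10) = 10^(93.5/10) + 10^(86.6/10) + 10^(90.7/10) + 10^(66.6/10) + 10^(80.9/10) + 10^(81.5/10) = 4.14e+09.
Back to dB: 10·log₁₀ Σ = 96.2 dB.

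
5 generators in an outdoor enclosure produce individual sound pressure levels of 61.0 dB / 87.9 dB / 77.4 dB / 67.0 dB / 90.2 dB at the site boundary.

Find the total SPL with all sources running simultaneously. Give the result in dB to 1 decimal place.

Converting to relative power and adding: 10^(61.0/10) + 10^(87.9/10) + 10^(77.4/10) + 10^(67.0/10) + 10^(90.2/10) = 1.725e+09.
L_total = 10·log₁₀(1.725e+09) = 92.4 dB.

92.4 dB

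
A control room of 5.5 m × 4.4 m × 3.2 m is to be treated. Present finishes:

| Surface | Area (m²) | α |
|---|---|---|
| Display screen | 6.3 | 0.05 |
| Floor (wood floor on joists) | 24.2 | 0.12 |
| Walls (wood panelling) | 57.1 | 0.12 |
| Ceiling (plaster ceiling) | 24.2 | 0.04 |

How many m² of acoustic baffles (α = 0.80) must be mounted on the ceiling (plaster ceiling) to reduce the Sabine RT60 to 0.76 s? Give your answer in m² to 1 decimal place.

Summing Sᵢαᵢ: 0.315 + 2.904 + 6.852 + 0.968 → A₁ = 11.039 sabins.
V = 77.44 m³. Target absorption A₂ = 0.161 × 77.44 / 0.76 = 16.405 sabins.
Absorption to add: 16.405 − 11.039 = 5.366 sabins.
Each m² of panel replacing the ceiling (plaster ceiling) adds (0.80 − 0.04) = 0.76 sabins.
Panel area = 5.366 / 0.76 = 7.1 m².

7.1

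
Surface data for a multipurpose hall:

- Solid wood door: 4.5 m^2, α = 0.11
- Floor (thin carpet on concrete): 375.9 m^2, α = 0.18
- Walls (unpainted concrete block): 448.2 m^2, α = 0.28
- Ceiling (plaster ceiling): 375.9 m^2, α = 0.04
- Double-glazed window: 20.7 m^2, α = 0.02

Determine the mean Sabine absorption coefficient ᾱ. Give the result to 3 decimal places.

Total surface area S = 1225.2 m^2.
A = 4.5·0.11 + 375.9·0.18 + 448.2·0.28 + 375.9·0.04 + 20.7·0.02 = 209.103 sabins.
ᾱ = A/S = 0.171.

0.171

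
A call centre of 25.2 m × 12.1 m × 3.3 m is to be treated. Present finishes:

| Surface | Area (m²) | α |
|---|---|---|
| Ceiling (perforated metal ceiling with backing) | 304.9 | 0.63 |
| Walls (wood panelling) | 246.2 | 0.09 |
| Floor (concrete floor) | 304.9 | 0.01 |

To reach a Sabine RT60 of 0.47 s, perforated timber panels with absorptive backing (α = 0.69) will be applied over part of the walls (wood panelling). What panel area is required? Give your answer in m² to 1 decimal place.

A₁ = Σ Sᵢαᵢ = 304.9×0.63 + 246.2×0.09 + 304.9×0.01 = 217.294 sabins.
Required A₂ = 0.161·1006.236/0.47 = 344.689 sabins.
Absorption to add: 344.689 − 217.294 = 127.395 sabins.
Net gain per m²: Δα = 0.69 − 0.09 = 0.60.
Area = ΔA/Δα = 127.395/0.60 = 212.3 m².

212.3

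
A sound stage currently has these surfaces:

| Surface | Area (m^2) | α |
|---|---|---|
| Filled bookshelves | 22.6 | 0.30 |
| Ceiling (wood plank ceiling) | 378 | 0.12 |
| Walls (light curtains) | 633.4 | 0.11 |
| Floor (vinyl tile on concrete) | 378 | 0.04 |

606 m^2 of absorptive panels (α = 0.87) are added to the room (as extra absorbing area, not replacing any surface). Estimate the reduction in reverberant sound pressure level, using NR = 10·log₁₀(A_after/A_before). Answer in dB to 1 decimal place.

Total absorption A_before = 22.6×0.30 + 378×0.12 + 633.4×0.11 + 378×0.04
  = 6.780 + 45.360 + 69.674 + 15.120 = 136.934 m^2 sabins.
Added absorption = 606 × 0.87 = 527.220 sabins.
New total A_after = 664.154 sabins.
NR = 10·log₁₀(664.154/136.934) = 6.9 dB.

6.9 dB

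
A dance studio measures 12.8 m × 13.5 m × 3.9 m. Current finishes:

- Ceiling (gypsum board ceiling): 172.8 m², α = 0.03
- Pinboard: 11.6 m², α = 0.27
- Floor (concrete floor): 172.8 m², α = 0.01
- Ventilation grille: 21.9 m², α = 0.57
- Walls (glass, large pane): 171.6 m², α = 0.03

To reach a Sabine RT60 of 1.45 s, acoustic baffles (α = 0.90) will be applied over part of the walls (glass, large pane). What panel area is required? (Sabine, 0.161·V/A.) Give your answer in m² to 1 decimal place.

Total absorption A₁ = 172.8×0.03 + 11.6×0.27 + 172.8×0.01 + 21.9×0.57 + 171.6×0.03
  = 5.184 + 3.132 + 1.728 + 12.483 + 5.148 = 27.675 m² sabins.
V = 673.92 m³. Target absorption A₂ = 0.161 × 673.92 / 1.45 = 74.828 sabins.
Absorption to add: 74.828 − 27.675 = 47.153 sabins.
Net gain per m²: Δα = 0.90 − 0.03 = 0.87.
Panel area = 47.153 / 0.87 = 54.2 m².

54.2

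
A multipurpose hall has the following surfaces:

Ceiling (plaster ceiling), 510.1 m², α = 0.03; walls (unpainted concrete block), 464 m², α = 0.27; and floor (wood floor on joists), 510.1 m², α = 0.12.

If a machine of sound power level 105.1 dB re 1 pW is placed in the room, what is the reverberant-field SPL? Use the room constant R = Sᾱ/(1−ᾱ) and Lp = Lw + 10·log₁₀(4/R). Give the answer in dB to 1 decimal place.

87.4 dB

A = 201.795 sabins; S = 1484.2 m².
ᾱ = 201.795/1484.2 = 0.1360; R = Sᾱ/(1−ᾱ) = 201.795/(1−0.1360) = 233.559 m².
Lp = 105.1 + 10·log₁₀(4/233.559) = 105.1 + (-17.66) = 87.4 dB.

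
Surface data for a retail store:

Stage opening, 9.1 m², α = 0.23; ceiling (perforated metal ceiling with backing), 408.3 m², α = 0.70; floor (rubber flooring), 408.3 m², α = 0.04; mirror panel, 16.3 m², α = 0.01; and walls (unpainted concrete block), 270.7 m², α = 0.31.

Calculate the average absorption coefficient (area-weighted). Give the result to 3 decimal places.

0.349

S = Σ Sᵢ = 9.1 + 408.3 + 408.3 + 16.3 + 270.7 = 1112.7 m².
Weighted sum Σ Sα = 388.315.
ᾱ = A/S = 0.349.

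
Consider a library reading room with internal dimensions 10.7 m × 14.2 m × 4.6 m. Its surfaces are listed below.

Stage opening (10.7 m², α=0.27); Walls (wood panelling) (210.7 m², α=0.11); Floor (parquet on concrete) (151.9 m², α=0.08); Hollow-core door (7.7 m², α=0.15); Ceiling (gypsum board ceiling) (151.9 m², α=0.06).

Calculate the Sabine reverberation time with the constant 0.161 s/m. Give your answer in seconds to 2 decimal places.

2.32 sec

Total absorption A = 10.7·0.27 + 210.7·0.11 + 151.9·0.08 + 7.7·0.15 + 151.9·0.06
  = 2.889 + 23.177 + 12.152 + 1.155 + 9.114 = 48.487 m² sabins.
Volume V = 10.7 × 14.2 × 4.6 = 698.924 m³.
T = 0.161 V/A = 0.161·698.924/48.487 = 2.32 s.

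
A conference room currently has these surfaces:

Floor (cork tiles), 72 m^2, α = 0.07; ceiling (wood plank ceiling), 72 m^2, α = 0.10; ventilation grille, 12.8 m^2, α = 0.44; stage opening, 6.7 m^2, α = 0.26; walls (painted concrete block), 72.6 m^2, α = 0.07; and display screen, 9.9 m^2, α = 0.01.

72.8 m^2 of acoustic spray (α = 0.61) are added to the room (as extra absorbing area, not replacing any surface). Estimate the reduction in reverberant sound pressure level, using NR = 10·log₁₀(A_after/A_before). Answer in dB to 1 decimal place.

Equivalent absorption area: A_before = 72*0.07 + 72*0.10 + 12.8*0.44 + 6.7*0.26 + 72.6*0.07 + 9.9*0.01 = 24.795 m^2.
Added absorption = 72.8 × 0.61 = 44.408 sabins.
New total A_after = 69.203 sabins.
NR = 10·log₁₀(69.203/24.795) = 4.5 dB.

4.5 dB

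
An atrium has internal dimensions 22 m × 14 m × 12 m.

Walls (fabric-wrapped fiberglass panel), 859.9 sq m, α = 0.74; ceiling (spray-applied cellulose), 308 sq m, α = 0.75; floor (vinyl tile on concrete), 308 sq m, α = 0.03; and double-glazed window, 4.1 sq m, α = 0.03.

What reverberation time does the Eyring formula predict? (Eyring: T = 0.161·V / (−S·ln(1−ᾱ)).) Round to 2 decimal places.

S = Σ Sᵢ = 1480.0 sq m.
Absorption A = 859.9×0.74 + 308×0.75 + 308×0.03 + 4.1×0.03 = 876.689 sabins.
ᾱ = 876.689 / 1480.0 = 0.5924.
Eyring denominator: −S ln(1−ᾱ) = 1328.254.
V = 22 × 14 × 12 = 3696 m³.
T = 0.161·V/[−S·ln(1−ᾱ)] = 0.161·3696/1328.254 = 0.45 s.

0.45 sec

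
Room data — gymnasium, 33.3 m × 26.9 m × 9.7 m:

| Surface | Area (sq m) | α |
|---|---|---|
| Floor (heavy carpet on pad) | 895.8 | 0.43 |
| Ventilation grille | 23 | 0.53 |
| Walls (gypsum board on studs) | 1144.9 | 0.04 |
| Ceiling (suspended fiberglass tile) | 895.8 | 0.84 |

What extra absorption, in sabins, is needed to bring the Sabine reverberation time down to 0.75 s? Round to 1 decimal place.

A₁ = Σ Sᵢαᵢ = 895.8·0.43 + 23·0.53 + 1144.9·0.04 + 895.8·0.84 = 1195.652 sabins.
Target A₂ = 0.161·8688.969/0.75 = 1865.232 sabins (V = 8688.969 m³).
Shortfall: 1865.232 − 1195.652 = 669.6 sabins.

669.6 sabins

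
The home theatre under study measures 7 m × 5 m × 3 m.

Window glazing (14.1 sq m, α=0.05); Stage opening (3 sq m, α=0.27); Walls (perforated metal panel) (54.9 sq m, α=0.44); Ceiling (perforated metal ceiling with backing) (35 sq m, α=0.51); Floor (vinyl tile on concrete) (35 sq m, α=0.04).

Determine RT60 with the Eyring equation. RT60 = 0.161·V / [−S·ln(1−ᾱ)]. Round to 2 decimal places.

S = Σ Sᵢ = 142.0 sq m.
Absorption A = 14.1×0.05 + 3×0.27 + 54.9×0.44 + 35×0.51 + 35×0.04 = 44.921 sabins.
Mean coefficient ᾱ = A/S = 0.3163.
Eyring denominator: −S ln(1−ᾱ) = 53.994.
V = 7 × 5 × 3 = 105 m³.
RT60 = 0.161 × 105 / 53.994 = 0.31 s.

0.31 seconds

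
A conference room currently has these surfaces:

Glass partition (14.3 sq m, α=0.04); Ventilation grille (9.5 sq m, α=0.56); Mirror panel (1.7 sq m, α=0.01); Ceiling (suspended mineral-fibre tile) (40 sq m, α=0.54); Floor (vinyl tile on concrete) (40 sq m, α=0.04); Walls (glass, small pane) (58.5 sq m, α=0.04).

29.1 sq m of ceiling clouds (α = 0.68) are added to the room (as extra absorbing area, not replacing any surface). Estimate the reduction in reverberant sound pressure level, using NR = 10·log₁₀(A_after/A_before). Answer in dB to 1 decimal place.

Total absorption A_before = 14.3*0.04 + 9.5*0.56 + 1.7*0.01 + 40*0.54 + 40*0.04 + 58.5*0.04
  = 0.572 + 5.320 + 0.017 + 21.600 + 1.600 + 2.340 = 31.449 sq m sabins.
Treatment contributes 29.1·0.68 = 19.788 sabins.
A_after = 31.449 + 19.788 = 51.237 sabins.
Reduction = 10 log₁₀(A_after/A_before) = 10 log₁₀(1.6292) = 2.1 dB.

2.1 dB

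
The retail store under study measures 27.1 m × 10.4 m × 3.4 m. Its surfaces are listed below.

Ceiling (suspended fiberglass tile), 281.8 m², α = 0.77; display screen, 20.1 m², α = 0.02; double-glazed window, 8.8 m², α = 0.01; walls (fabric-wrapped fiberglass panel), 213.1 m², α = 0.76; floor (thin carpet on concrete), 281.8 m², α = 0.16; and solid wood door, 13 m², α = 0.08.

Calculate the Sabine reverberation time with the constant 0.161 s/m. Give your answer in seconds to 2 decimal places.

0.36 seconds

Total absorption A = 281.8×0.77 + 20.1×0.02 + 8.8×0.01 + 213.1×0.76 + 281.8×0.16 + 13×0.08
  = 216.986 + 0.402 + 0.088 + 161.956 + 45.088 + 1.040 = 425.560 m² sabins.
Room volume: 958.256 m³.
T = 0.161 V/A = 0.161·958.256/425.560 = 0.36 s.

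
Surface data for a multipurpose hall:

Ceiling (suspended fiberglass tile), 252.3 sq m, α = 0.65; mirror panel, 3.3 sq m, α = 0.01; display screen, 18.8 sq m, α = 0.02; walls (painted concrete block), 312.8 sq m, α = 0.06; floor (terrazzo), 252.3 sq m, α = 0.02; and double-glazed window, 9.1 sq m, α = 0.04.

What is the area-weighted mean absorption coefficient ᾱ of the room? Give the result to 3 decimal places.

S = Σ Sᵢ = 252.3 + 3.3 + 18.8 + 312.8 + 252.3 + 9.1 = 848.6 sq m.
Σ(Sᵢαᵢ) = 252.3×0.65 + 3.3×0.01 + 18.8×0.02 + 312.8×0.06 + 252.3×0.02 + 9.1×0.04 = 188.582.
ᾱ = 188.582 / 848.6 = 0.222.

0.222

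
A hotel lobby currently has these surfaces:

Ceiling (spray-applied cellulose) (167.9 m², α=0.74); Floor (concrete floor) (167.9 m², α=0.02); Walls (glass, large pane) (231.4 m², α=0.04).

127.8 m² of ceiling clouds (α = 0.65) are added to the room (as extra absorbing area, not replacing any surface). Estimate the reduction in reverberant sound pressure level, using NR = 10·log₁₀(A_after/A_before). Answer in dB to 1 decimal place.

Summing Sᵢαᵢ: 124.246 + 3.358 + 9.256 → A_before = 136.860 sabins.
Treatment contributes 127.8·0.65 = 83.070 sabins.
A_after = 136.860 + 83.070 = 219.930 sabins.
Reduction = 10 log₁₀(A_after/A_before) = 10 log₁₀(1.6070) = 2.1 dB.

2.1 dB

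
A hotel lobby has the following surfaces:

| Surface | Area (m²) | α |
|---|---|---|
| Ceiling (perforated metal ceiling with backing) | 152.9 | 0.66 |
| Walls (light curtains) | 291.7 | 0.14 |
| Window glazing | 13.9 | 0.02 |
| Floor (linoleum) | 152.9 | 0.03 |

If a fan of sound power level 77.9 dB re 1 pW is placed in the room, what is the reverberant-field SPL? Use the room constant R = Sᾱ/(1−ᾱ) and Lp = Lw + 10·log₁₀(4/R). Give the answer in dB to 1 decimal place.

61.1 dB

A = 146.617 sabins; S = 611.4 m².
ᾱ = 0.2398, so room constant R = A/(1−ᾱ) = 192.866 m².
Lp = Lw + 10 log₁₀(4/R) = 77.9 -16.83 = 61.1 dB.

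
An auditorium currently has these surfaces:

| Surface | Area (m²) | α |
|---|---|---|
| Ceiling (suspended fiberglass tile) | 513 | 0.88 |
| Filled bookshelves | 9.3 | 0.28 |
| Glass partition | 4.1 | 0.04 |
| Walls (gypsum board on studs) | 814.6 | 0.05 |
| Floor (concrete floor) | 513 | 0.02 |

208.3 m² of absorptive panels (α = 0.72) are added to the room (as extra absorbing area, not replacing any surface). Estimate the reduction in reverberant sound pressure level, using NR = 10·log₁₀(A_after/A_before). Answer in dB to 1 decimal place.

1.1 dB

A_before = Σ Sᵢαᵢ = 513×0.88 + 9.3×0.28 + 4.1×0.04 + 814.6×0.05 + 513×0.02 = 505.198 sabins.
Treatment contributes 208.3·0.72 = 149.976 sabins.
A_after = 505.198 + 149.976 = 655.174 sabins.
Reduction = 10 log₁₀(A_after/A_before) = 10 log₁₀(1.2969) = 1.1 dB.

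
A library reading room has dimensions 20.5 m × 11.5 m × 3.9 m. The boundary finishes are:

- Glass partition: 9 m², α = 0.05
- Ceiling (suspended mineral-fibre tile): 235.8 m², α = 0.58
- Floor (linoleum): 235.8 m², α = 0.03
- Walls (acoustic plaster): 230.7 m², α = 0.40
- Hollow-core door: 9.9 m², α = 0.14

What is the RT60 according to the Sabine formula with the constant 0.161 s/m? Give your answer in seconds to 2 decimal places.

0.62 seconds

A = Σ Sᵢαᵢ = 9×0.05 + 235.8×0.58 + 235.8×0.03 + 230.7×0.40 + 9.9×0.14 = 237.954 sabins.
V = 20.5·11.5·3.9 = 919.425 m³.
T = 0.161 V/A = 0.161·919.425/237.954 = 0.62 s.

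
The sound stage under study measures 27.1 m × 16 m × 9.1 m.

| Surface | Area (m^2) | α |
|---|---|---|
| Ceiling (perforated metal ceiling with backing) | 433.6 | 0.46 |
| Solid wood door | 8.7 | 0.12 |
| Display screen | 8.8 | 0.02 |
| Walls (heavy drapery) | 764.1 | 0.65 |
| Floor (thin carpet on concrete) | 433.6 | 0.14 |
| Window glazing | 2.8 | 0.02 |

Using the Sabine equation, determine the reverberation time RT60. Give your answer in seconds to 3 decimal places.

0.838 sec

A = Σ Sᵢαᵢ = 433.6×0.46 + 8.7×0.12 + 8.8×0.02 + 764.1×0.65 + 433.6×0.14 + 2.8×0.02 = 758.101 sabins.
V = 27.1·16·9.1 = 3945.76 m³.
Sabine: RT60 = 0.161 × 3945.76 / 758.101 = 0.838 s.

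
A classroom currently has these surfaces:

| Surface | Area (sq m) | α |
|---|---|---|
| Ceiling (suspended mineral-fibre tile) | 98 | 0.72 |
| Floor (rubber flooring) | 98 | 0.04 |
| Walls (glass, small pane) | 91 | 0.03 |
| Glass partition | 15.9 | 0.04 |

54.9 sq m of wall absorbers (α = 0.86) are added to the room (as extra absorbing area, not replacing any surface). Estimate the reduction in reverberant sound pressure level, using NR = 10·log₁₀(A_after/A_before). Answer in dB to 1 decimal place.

2.1 dB

Total absorption A_before = 98×0.72 + 98×0.04 + 91×0.03 + 15.9×0.04
  = 70.560 + 3.920 + 2.730 + 0.636 = 77.846 sq m sabins.
Treatment contributes 54.9·0.86 = 47.214 sabins.
A_after = 77.846 + 47.214 = 125.060 sabins.
Reduction = 10 log₁₀(A_after/A_before) = 10 log₁₀(1.6065) = 2.1 dB.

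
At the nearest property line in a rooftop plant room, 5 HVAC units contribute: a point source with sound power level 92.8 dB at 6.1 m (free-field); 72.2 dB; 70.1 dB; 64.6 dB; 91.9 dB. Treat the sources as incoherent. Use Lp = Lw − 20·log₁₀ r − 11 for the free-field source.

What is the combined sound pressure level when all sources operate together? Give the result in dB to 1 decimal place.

Source at 6.1 m: Lp = 92.8 − 20·log₁₀(6.1) − 11 = 66.1 dB.
Sum in the linear (power) domain: Σ 10^(Lᵢ/10) = 10^(66.1/10) + 10^(72.2/10) + 10^(70.1/10) + 10^(64.6/10) + 10^(91.9/10) = 1.583e+09.
L_total = 10·log₁₀(1.583e+09) = 92.0 dB.

92.0 dB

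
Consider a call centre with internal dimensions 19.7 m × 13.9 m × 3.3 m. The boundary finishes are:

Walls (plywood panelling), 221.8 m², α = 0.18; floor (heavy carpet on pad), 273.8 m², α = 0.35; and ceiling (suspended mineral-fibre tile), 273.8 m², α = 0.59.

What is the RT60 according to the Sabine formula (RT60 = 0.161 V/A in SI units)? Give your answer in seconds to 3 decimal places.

Equivalent absorption area: A = 221.8*0.18 + 273.8*0.35 + 273.8*0.59 = 297.296 m².
Volume V = 19.7 × 13.9 × 3.3 = 903.639 m³.
Sabine: RT60 = 0.161 × 903.639 / 297.296 = 0.489 s.

0.489 seconds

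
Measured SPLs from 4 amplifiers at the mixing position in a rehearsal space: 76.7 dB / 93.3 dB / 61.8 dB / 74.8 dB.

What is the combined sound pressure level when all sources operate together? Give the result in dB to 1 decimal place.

Converting to relative power and adding: 10^(76.7/10) + 10^(93.3/10) + 10^(61.8/10) + 10^(74.8/10) = 2.216e+09.
L_total = 10·log₁₀(2.216e+09) = 93.5 dB.

93.5 dB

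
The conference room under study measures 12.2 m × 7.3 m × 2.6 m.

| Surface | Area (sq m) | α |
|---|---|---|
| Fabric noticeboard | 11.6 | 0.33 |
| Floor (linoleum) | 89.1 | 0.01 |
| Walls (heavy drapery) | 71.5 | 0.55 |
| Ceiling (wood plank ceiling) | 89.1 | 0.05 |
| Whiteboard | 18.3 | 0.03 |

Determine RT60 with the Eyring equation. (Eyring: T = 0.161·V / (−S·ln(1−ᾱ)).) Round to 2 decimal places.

S = Σ Sᵢ = 279.6 sq m.
Absorption A = 11.6×0.33 + 89.1×0.01 + 71.5×0.55 + 89.1×0.05 + 18.3×0.03 = 49.048 sabins.
ᾱ = 49.048 / 279.6 = 0.1754.
−S·ln(1−ᾱ) = −279.6 × ln(1 − 0.1754) = 53.923.
V = 12.2 × 7.3 × 2.6 = 231.556 m³.
T = 0.161·V/[−S·ln(1−ᾱ)] = 0.161·231.556/53.923 = 0.69 s.

0.69 s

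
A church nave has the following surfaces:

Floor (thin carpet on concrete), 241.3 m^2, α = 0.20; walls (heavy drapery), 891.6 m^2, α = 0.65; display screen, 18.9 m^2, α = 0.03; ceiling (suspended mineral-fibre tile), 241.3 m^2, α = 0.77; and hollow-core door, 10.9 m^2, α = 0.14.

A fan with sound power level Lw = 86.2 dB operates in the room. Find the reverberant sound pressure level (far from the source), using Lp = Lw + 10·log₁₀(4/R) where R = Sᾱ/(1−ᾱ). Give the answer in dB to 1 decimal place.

59.3 dB

Σ(Sᵢαᵢ) = 241.3·0.20 + 891.6·0.65 + 18.9·0.03 + 241.3·0.77 + 10.9·0.14 = 815.694; total area S = 1404.0 m^2.
ᾱ = 815.694/1404.0 = 0.5810; R = Sᾱ/(1−ᾱ) = 815.694/(1−0.5810) = 1946.764 m^2.
Lp = Lw + 10 log₁₀(4/R) = 86.2 -26.87 = 59.3 dB.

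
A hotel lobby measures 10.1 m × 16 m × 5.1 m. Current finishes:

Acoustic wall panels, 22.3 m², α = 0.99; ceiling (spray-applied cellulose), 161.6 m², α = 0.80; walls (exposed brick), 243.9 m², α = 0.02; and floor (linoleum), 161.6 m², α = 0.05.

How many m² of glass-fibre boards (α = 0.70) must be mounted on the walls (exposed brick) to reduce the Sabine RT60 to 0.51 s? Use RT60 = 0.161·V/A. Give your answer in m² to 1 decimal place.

A₁ = Σ Sᵢαᵢ = 22.3*0.99 + 161.6*0.80 + 243.9*0.02 + 161.6*0.05 = 164.315 sabins.
V = 824.16 m³. Target absorption A₂ = 0.161 × 824.16 / 0.51 = 260.176 sabins.
Absorption to add: 260.176 − 164.315 = 95.861 sabins.
Net gain per m²: Δα = 0.70 − 0.02 = 0.68.
Area = ΔA/Δα = 95.861/0.68 = 141.0 m².

141.0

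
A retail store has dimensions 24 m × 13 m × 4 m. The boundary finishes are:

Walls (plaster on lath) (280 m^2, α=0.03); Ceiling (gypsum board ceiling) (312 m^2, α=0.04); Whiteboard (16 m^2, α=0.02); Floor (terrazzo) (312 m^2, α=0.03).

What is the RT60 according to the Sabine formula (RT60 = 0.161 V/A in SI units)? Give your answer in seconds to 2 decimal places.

6.57 s

A = Σ Sᵢαᵢ = 280*0.03 + 312*0.04 + 16*0.02 + 312*0.03 = 30.560 sabins.
V = 24·13·4 = 1248 m³.
T = 0.161 V/A = 0.161·1248/30.560 = 6.57 s.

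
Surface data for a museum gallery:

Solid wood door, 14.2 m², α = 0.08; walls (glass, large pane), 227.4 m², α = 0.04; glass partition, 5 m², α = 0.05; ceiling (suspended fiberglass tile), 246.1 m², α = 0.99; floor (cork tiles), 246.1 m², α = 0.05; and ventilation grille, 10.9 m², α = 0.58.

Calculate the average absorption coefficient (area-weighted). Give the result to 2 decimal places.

Total surface area S = 749.7 m².
Weighted sum Σ Sα = 272.748.
ᾱ = 272.748 / 749.7 = 0.36.

0.36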